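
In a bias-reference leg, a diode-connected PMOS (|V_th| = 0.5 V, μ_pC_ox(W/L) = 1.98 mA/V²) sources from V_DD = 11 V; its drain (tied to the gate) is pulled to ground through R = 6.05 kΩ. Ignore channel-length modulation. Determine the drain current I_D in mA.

I_D = 1.53 mA

With gate tied to drain, V_SG = V_SD ≥ V_SG − |V_th|, so the device is in saturation.
KCL at the drain: ½ k_p (V_SG − |V_th|)² = (V_DD − V_SG)/R.
Let x = V_SG − 0.5. Then 5.99 x² + x − 10.5 = 0, giving x = 1.24 V (positive root), so V_SG = 1.74 V.
I_D = (V_DD − V_SG)/R = (11 − 1.74) / 6.05 = 1.53 mA.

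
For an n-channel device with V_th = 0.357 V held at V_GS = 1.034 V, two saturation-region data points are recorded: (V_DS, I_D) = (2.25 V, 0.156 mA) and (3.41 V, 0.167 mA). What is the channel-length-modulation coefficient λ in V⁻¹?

λ = 0.0704 V⁻¹

With V_GS fixed, I_D ∝ (1 + λ V_DS) in saturation, so I_D2/I_D1 = (1 + λ V_DS2)/(1 + λ V_DS1).
0.167/0.156 = 1.071 = (1 + 3.41 λ)/(1 + 2.25 λ).
Solving: λ (I_D1 V_DS2 − I_D2 V_DS1) = I_D2 − I_D1, so λ = (0.167 − 0.156) / (0.156 × 3.41 − 0.167 × 2.25) = 0.011 / 0.156 = 0.0704 V⁻¹.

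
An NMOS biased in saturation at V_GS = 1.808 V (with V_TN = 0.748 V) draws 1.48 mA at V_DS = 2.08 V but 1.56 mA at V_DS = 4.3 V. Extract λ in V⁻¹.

λ = 0.0256 V⁻¹

With V_GS fixed, I_D ∝ (1 + λ V_DS) in saturation, so I_D2/I_D1 = (1 + λ V_DS2)/(1 + λ V_DS1).
1.56/1.48 = 1.054 = (1 + 4.3 λ)/(1 + 2.08 λ).
Solving: λ (I_D1 V_DS2 − I_D2 V_DS1) = I_D2 − I_D1, so λ = (1.56 − 1.48) / (1.48 × 4.3 − 1.56 × 2.08) = 0.08 / 3.12 = 0.0256 V⁻¹.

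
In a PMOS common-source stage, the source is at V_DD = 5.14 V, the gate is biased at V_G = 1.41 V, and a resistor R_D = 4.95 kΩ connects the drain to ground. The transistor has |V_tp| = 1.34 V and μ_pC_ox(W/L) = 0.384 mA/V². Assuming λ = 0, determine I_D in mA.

V_SG = V_DD − V_G = 5.14 − 1.41 = 3.73 V, so V_ov = 3.73 − 1.34 = 2.39 V.
Assume saturation: I_D = ½ k_p V_ov² = 0.5 × 0.384 × 2.39² = 1.1 mA, giving V_SD = V_DD − I_D R_D = 5.14 − 1.1 × 4.95 = -0.289 V.
But -0.289 V < V_ov = 2.39 V, so the device is actually in triode.
In triode I_D = k_p[V_ov V_SD − ½ V_SD²] and I_D = (V_DD − V_SD)/R_D. Equating: 0.95 V_SD² − 5.543 V_SD + 5.14 = 0, giving V_SD = 1.16 V (the root below V_ov).
I_D = (5.14 − 1.16) / 4.95 = 0.805 mA.

I_D = 0.805 mA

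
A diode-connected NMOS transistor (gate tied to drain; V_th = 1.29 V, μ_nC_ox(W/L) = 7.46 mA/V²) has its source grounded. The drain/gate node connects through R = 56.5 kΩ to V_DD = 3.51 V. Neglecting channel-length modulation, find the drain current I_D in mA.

With gate tied to drain, V_GS = V_DS ≥ V_GS − V_th, so the device is in saturation.
KCL at the drain: ½ k_n (V_GS − V_th)² = (V_DD − V_GS)/R.
Let x = V_GS − 1.29. Then 211 x² + x − 2.22 = 0, giving x = 0.1 V (positive root), so V_GS = 1.39 V.
I_D = (V_DD − V_GS)/R = (3.51 − 1.39) / 56.5 = 0.0375 mA.

I_D = 0.0375 mA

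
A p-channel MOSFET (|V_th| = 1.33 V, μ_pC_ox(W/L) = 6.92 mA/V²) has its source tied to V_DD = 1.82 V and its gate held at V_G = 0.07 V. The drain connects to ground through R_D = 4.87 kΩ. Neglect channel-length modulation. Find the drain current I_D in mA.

I_D = 0.344 mA

V_SG = V_DD − V_G = 1.82 − 0.07 = 1.75 V, so V_ov = 1.75 − 1.33 = 0.42 V.
Assume saturation: I_D = ½ k_p V_ov² = 0.5 × 6.92 × 0.42² = 0.61 mA, giving V_SD = V_DD − I_D R_D = 1.82 − 0.61 × 4.87 = -1.15 V.
But -1.15 V < V_ov = 0.42 V, so the device is actually in triode.
In triode I_D = k_p[V_ov V_SD − ½ V_SD²] and I_D = (V_DD − V_SD)/R_D. Equating: 16.9 V_SD² − 15.15 V_SD + 1.82 = 0, giving V_SD = 0.143 V (the root below V_ov).
I_D = (1.82 − 0.143) / 4.87 = 0.344 mA.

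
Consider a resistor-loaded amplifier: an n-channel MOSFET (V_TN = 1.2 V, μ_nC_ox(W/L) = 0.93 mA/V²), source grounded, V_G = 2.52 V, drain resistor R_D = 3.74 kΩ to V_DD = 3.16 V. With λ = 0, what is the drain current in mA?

V_GS = V_G = 2.52 V, so V_ov = 2.52 − 1.2 = 1.32 V.
Assume saturation: I_D = ½ k_n V_ov² = 0.5 × 0.93 × 1.32² = 0.81 mA, giving V_DS = V_DD − I_D R_D = 3.16 − 0.81 × 3.74 = 0.13 V.
But 0.13 V < V_ov = 1.32 V, so the device is actually in triode.
In triode I_D = k_n[V_ov V_DS − ½ V_DS²] and I_D = (V_DD − V_DS)/R_D. Equating: 1.74 V_DS² − 5.591 V_DS + 3.16 = 0, giving V_DS = 0.732 V (the root below V_ov).
I_D = (3.16 − 0.732) / 3.74 = 0.649 mA.

I_D = 0.649 mA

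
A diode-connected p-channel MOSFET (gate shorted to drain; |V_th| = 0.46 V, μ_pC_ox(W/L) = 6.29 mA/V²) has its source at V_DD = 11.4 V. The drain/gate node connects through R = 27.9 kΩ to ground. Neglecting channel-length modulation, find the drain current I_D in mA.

I_D = 0.380 mA

With gate tied to drain, V_SG = V_SD ≥ V_SG − |V_th|, so the device is in saturation.
KCL at the drain: ½ k_p (V_SG − |V_th|)² = (V_DD − V_SG)/R.
Let x = V_SG − 0.46. Then 87.7 x² + x − 10.94 = 0, giving x = 0.347 V (positive root), so V_SG = 0.807 V.
I_D = (V_DD − V_SG)/R = (11.4 − 0.807) / 27.9 = 0.38 mA.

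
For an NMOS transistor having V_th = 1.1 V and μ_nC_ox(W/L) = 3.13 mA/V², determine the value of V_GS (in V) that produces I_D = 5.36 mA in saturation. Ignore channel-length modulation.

In saturation I_D = ½ k_n (V_GS − V_th)², so V_GS − V_th = √(2 I_D / k_n) = √(2 × 5.36 / 3.13) = 1.85 V.
V_GS = 1.1 + 1.85 = 2.95 V.

V_GS = 2.95 V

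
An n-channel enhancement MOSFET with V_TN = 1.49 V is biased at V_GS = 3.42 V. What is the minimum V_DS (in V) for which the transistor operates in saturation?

The boundary between triode and saturation is V_DS = V_GS − V_TN = V_ov.
V_ov = 3.42 − 1.49 = 1.93 V.

V_DS,sat = 1.93 V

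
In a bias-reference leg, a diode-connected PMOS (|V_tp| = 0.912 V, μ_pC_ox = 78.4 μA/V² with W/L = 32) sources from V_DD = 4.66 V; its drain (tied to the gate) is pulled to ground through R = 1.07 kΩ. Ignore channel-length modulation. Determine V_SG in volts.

V_SG = 2.25 V

With gate tied to drain, V_SG = V_SD ≥ V_SG − |V_tp|, so the device is in saturation.
k_p = μ_pC_ox · (W/L) = 2.509 mA/V².
KCL at the drain: ½ k_p (V_SG − |V_tp|)² = (V_DD − V_SG)/R.
Let x = V_SG − 0.912. Then 1.34 x² + x − 3.748 = 0, giving x = 1.34 V (positive root), so V_SG = 2.25 V.
I_D = (V_DD − V_SG)/R = (4.66 − 2.25) / 1.07 = 2.25 mA.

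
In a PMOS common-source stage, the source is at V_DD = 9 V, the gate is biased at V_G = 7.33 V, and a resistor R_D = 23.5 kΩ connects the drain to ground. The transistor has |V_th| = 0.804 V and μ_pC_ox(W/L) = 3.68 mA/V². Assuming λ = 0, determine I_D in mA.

V_SG = V_DD − V_G = 9 − 7.33 = 1.67 V, so V_ov = 1.67 − 0.804 = 0.866 V.
Assume saturation: I_D = ½ k_p V_ov² = 0.5 × 3.68 × 0.866² = 1.38 mA, giving V_SD = V_DD − I_D R_D = 9 − 1.38 × 23.5 = -23.4 V.
But -23.4 V < V_ov = 0.866 V, so the device is actually in triode.
In triode I_D = k_p[V_ov V_SD − ½ V_SD²] and I_D = (V_DD − V_SD)/R_D. Equating: 43.2 V_SD² − 75.89 V_SD + 9 = 0, giving V_SD = 0.128 V (the root below V_ov).
I_D = (9 − 0.128) / 23.5 = 0.378 mA.

I_D = 0.378 mA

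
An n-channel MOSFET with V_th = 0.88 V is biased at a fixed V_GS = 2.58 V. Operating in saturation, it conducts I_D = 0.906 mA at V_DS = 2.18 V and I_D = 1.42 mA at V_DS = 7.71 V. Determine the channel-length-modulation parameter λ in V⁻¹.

With V_GS fixed, I_D ∝ (1 + λ V_DS) in saturation, so I_D2/I_D1 = (1 + λ V_DS2)/(1 + λ V_DS1).
1.42/0.906 = 1.567 = (1 + 7.71 λ)/(1 + 2.18 λ).
Solving: λ (I_D1 V_DS2 − I_D2 V_DS1) = I_D2 − I_D1, so λ = (1.42 − 0.906) / (0.906 × 7.71 − 1.42 × 2.18) = 0.514 / 3.89 = 0.132 V⁻¹.

λ = 0.132 V⁻¹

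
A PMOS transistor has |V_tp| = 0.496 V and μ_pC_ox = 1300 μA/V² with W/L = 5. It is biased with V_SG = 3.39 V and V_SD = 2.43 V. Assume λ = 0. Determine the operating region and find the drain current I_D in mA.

Triode; I_D = 26.5 mA

k_p = μ_pC_ox · (W/L) = 6.5 mA/V².
V_ov = V_SG − |V_tp| = 3.39 − 0.496 = 2.89 V.
Since V_SD = 2.43 V < V_ov = 2.89 V, the device is in the triode region.
I_D = k_p [V_ov · V_SD − ½ V_SD²] = 6.5 × [2.89 × 2.43 − 0.5 × 2.43²] = 26.5 mA.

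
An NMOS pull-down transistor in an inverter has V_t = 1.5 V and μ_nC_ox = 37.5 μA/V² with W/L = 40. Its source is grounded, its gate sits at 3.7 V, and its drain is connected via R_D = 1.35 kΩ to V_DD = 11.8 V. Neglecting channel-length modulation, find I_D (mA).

I_D = 3.63 mA

V_GS = V_G = 3.7 V, so V_ov = 3.7 − 1.5 = 2.2 V.
k_n = μ_nC_ox · (W/L) = 1.5 mA/V².
Assume saturation: I_D = ½ k_n V_ov² = 0.5 × 1.5 × 2.2² = 3.63 mA, giving V_DS = V_DD − I_D R_D = 11.8 − 3.63 × 1.35 = 6.9 V.
V_DS = 6.9 V ≥ V_ov = 2.2 V, confirming saturation.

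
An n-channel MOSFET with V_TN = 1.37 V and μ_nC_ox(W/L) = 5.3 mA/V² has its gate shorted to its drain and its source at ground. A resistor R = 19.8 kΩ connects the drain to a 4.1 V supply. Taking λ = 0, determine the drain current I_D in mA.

With gate tied to drain, V_GS = V_DS ≥ V_GS − V_TN, so the device is in saturation.
KCL at the drain: ½ k_n (V_GS − V_TN)² = (V_DD − V_GS)/R.
Let x = V_GS − 1.37. Then 52.5 x² + x − 2.73 = 0, giving x = 0.219 V (positive root), so V_GS = 1.59 V.
I_D = (V_DD − V_GS)/R = (4.1 − 1.59) / 19.8 = 0.127 mA.

I_D = 0.127 mA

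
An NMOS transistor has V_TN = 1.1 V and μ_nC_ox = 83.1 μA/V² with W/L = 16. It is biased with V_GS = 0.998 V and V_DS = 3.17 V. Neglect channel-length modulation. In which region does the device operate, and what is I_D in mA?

Cutoff; I_D = 0 mA

V_GS = 0.998 V < V_TN = 1.1 V, so the transistor is in cutoff.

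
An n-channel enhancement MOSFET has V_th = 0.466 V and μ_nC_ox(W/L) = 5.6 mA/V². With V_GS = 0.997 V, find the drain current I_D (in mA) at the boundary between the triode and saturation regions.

At the boundary V_DS = V_ov = V_GS − V_th = 0.997 − 0.466 = 0.531 V.
I_D = ½ k_n V_ov² = 0.5 × 5.6 × 0.531² = 0.789 mA.

I_D = 0.789 mA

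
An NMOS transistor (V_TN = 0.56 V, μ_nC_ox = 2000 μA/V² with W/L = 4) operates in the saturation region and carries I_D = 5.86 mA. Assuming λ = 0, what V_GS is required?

V_GS = 1.77 V

k_n = μ_nC_ox · (W/L) = 8 mA/V².
In saturation I_D = ½ k_n (V_GS − V_TN)², so V_GS − V_TN = √(2 I_D / k_n) = √(2 × 5.86 / 8) = 1.21 V.
V_GS = 0.56 + 1.21 = 1.77 V.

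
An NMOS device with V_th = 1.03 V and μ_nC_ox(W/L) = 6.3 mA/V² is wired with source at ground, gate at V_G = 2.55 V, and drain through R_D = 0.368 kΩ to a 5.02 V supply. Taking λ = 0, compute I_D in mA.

V_GS = V_G = 2.55 V, so V_ov = 2.55 − 1.03 = 1.52 V.
Assume saturation: I_D = ½ k_n V_ov² = 0.5 × 6.3 × 1.52² = 7.28 mA, giving V_DS = V_DD − I_D R_D = 5.02 − 7.28 × 0.368 = 2.34 V.
V_DS = 2.34 V ≥ V_ov = 1.52 V, confirming saturation.

I_D = 7.28 mA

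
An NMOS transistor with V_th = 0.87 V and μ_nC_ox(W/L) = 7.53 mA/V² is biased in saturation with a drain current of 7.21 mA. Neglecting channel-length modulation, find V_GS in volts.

In saturation I_D = ½ k_n (V_GS − V_th)², so V_GS − V_th = √(2 I_D / k_n) = √(2 × 7.21 / 7.53) = 1.38 V.
V_GS = 0.87 + 1.38 = 2.25 V.

V_GS = 2.25 V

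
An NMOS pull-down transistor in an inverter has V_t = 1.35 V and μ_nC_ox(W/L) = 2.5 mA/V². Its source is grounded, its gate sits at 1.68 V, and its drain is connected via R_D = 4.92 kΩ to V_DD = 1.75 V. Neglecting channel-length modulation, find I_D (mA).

V_GS = V_G = 1.68 V, so V_ov = 1.68 − 1.35 = 0.33 V.
Assume saturation: I_D = ½ k_n V_ov² = 0.5 × 2.5 × 0.33² = 0.136 mA, giving V_DS = V_DD − I_D R_D = 1.75 − 0.136 × 4.92 = 1.08 V.
V_DS = 1.08 V ≥ V_ov = 0.33 V, confirming saturation.

I_D = 0.136 mA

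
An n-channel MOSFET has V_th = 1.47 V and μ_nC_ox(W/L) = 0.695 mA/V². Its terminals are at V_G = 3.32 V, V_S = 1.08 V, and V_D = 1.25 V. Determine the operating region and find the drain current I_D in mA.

Triode; I_D = 0.0809 mA

V_GS = V_G − V_S = 3.32 − 1.08 = 2.24 V; V_DS = V_D − V_S = 1.25 − 1.08 = 0.17 V.
V_ov = V_GS − V_th = 2.24 − 1.47 = 0.77 V.
Since V_DS = 0.17 V < V_ov = 0.77 V, the device is in the triode region.
I_D = k_n [V_ov · V_DS − ½ V_DS²] = 0.695 × [0.77 × 0.17 − 0.5 × 0.17²] = 0.0809 mA.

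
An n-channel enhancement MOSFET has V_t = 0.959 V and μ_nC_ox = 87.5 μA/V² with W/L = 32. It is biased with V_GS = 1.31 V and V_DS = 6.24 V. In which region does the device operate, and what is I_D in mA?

Saturation; I_D = 0.172 mA

k_n = μ_nC_ox · (W/L) = 2.8 mA/V².
V_ov = V_GS − V_t = 1.31 − 0.959 = 0.351 V.
Since V_DS = 6.24 V ≥ V_ov = 0.351 V, the device is in saturation.
I_D = ½ k_n V_ov² = 0.5 × 2.8 × 0.351² = 0.172 mA.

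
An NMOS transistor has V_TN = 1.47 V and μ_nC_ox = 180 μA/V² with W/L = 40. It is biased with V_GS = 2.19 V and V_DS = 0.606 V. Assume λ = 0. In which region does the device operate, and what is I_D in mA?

Triode; I_D = 1.82 mA

k_n = μ_nC_ox · (W/L) = 7.2 mA/V².
V_ov = V_GS − V_TN = 2.19 − 1.47 = 0.72 V.
Since V_DS = 0.606 V < V_ov = 0.72 V, the device is in the triode region.
I_D = k_n [V_ov · V_DS − ½ V_DS²] = 7.2 × [0.72 × 0.606 − 0.5 × 0.606²] = 1.82 mA.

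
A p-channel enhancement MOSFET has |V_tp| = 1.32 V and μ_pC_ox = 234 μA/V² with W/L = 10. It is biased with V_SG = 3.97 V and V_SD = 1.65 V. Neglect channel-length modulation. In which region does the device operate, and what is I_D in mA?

k_p = μ_pC_ox · (W/L) = 2.34 mA/V².
V_ov = V_SG − |V_tp| = 3.97 − 1.32 = 2.65 V.
Since V_SD = 1.65 V < V_ov = 2.65 V, the device is in the triode region.
I_D = k_p [V_ov · V_SD − ½ V_SD²] = 2.34 × [2.65 × 1.65 − 0.5 × 1.65²] = 7.05 mA.

Triode; I_D = 7.05 mA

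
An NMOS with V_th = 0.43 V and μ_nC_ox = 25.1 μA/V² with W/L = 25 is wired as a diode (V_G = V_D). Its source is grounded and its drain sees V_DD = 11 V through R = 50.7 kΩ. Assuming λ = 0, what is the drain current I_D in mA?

I_D = 0.193 mA

With gate tied to drain, V_GS = V_DS ≥ V_GS − V_th, so the device is in saturation.
k_n = μ_nC_ox · (W/L) = 0.6275 mA/V².
KCL at the drain: ½ k_n (V_GS − V_th)² = (V_DD − V_GS)/R.
Let x = V_GS − 0.43. Then 15.9 x² + x − 10.57 = 0, giving x = 0.784 V (positive root), so V_GS = 1.21 V.
I_D = (V_DD − V_GS)/R = (11 − 1.21) / 50.7 = 0.193 mA.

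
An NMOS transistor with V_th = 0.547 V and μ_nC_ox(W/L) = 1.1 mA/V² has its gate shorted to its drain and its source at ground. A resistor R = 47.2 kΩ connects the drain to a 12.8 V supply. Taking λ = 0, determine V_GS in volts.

V_GS = 1.22 V

With gate tied to drain, V_GS = V_DS ≥ V_GS − V_th, so the device is in saturation.
KCL at the drain: ½ k_n (V_GS − V_th)² = (V_DD − V_GS)/R.
Let x = V_GS − 0.547. Then 26 x² + x − 12.25 = 0, giving x = 0.668 V (positive root), so V_GS = 1.22 V.
I_D = (V_DD − V_GS)/R = (12.8 − 1.22) / 47.2 = 0.245 mA.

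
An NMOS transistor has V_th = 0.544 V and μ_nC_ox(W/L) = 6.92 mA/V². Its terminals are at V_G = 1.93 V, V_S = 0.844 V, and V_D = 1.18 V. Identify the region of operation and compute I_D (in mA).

V_GS = V_G − V_S = 1.93 − 0.844 = 1.09 V; V_DS = V_D − V_S = 1.18 − 0.844 = 0.336 V.
V_ov = V_GS − V_th = 1.09 − 0.544 = 0.542 V.
Since V_DS = 0.336 V < V_ov = 0.542 V, the device is in the triode region.
I_D = k_n [V_ov · V_DS − ½ V_DS²] = 6.92 × [0.542 × 0.336 − 0.5 × 0.336²] = 0.87 mA.

Triode; I_D = 0.870 mA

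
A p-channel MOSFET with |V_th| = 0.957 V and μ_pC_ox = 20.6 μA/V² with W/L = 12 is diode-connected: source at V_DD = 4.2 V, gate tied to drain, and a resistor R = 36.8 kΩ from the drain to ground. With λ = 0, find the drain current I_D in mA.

With gate tied to drain, V_SG = V_SD ≥ V_SG − |V_th|, so the device is in saturation.
k_p = μ_pC_ox · (W/L) = 0.2472 mA/V².
KCL at the drain: ½ k_p (V_SG − |V_th|)² = (V_DD − V_SG)/R.
Let x = V_SG − 0.957. Then 4.55 x² + x − 3.243 = 0, giving x = 0.742 V (positive root), so V_SG = 1.7 V.
I_D = (V_DD − V_SG)/R = (4.2 − 1.7) / 36.8 = 0.068 mA.

I_D = 0.0680 mA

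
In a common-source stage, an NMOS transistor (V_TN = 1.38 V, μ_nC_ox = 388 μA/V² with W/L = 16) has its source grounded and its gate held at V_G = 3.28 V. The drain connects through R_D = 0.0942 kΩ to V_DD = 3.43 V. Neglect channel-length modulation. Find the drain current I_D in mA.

I_D = 11.2 mA

V_GS = V_G = 3.28 V, so V_ov = 3.28 − 1.38 = 1.9 V.
k_n = μ_nC_ox · (W/L) = 6.208 mA/V².
Assume saturation: I_D = ½ k_n V_ov² = 0.5 × 6.208 × 1.9² = 11.2 mA, giving V_DS = V_DD − I_D R_D = 3.43 − 11.2 × 0.0942 = 2.37 V.
V_DS = 2.37 V ≥ V_ov = 1.9 V, confirming saturation.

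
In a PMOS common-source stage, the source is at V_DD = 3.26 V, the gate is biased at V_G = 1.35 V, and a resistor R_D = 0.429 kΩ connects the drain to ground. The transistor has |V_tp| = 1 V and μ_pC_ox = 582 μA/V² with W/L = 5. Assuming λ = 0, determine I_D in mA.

V_SG = V_DD − V_G = 3.26 − 1.35 = 1.91 V, so V_ov = 1.91 − 1 = 0.91 V.
k_p = μ_pC_ox · (W/L) = 2.91 mA/V².
Assume saturation: I_D = ½ k_p V_ov² = 0.5 × 2.91 × 0.91² = 1.2 mA, giving V_SD = V_DD − I_D R_D = 3.26 − 1.2 × 0.429 = 2.74 V.
V_SD = 2.74 V ≥ V_ov = 0.91 V, confirming saturation.

I_D = 1.20 mA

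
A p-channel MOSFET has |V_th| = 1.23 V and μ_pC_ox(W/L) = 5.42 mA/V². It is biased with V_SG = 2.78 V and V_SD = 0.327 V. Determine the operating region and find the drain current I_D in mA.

V_ov = V_SG − |V_th| = 2.78 − 1.23 = 1.55 V.
Since V_SD = 0.327 V < V_ov = 1.55 V, the device is in the triode region.
I_D = k_p [V_ov · V_SD − ½ V_SD²] = 5.42 × [1.55 × 0.327 − 0.5 × 0.327²] = 2.46 mA.

Triode; I_D = 2.46 mA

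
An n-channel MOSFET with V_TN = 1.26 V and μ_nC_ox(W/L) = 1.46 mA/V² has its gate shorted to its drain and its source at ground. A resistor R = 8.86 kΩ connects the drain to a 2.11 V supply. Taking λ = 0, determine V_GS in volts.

V_GS = 1.55 V

With gate tied to drain, V_GS = V_DS ≥ V_GS − V_TN, so the device is in saturation.
KCL at the drain: ½ k_n (V_GS − V_TN)² = (V_DD − V_GS)/R.
Let x = V_GS − 1.26. Then 6.47 x² + x − 0.85 = 0, giving x = 0.293 V (positive root), so V_GS = 1.55 V.
I_D = (V_DD − V_GS)/R = (2.11 − 1.55) / 8.86 = 0.0628 mA.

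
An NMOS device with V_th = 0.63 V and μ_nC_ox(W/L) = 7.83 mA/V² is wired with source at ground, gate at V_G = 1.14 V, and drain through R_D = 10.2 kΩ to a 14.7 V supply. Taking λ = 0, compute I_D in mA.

V_GS = V_G = 1.14 V, so V_ov = 1.14 − 0.63 = 0.51 V.
Assume saturation: I_D = ½ k_n V_ov² = 0.5 × 7.83 × 0.51² = 1.02 mA, giving V_DS = V_DD − I_D R_D = 14.7 − 1.02 × 10.2 = 4.31 V.
V_DS = 4.31 V ≥ V_ov = 0.51 V, confirming saturation.

I_D = 1.02 mA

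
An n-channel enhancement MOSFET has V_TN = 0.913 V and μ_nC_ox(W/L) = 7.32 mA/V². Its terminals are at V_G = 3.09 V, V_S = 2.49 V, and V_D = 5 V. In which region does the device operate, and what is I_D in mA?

V_GS = V_G − V_S = 3.09 − 2.49 = 0.6 V; V_DS = V_D − V_S = 5 − 2.49 = 2.51 V.
V_GS = 0.6 V < V_TN = 0.913 V, so the transistor is in cutoff.

Cutoff; I_D = 0 mA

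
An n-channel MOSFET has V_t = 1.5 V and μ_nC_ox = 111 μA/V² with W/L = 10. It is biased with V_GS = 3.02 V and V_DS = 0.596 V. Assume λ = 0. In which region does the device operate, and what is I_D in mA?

k_n = μ_nC_ox · (W/L) = 1.11 mA/V².
V_ov = V_GS − V_t = 3.02 − 1.5 = 1.52 V.
Since V_DS = 0.596 V < V_ov = 1.52 V, the device is in the triode region.
I_D = k_n [V_ov · V_DS − ½ V_DS²] = 1.11 × [1.52 × 0.596 − 0.5 × 0.596²] = 0.808 mA.

Triode; I_D = 0.808 mA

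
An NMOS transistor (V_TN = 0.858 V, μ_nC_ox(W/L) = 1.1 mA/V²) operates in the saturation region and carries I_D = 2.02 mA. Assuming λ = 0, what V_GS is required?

In saturation I_D = ½ k_n (V_GS − V_TN)², so V_GS − V_TN = √(2 I_D / k_n) = √(2 × 2.02 / 1.1) = 1.92 V.
V_GS = 0.858 + 1.92 = 2.77 V.

V_GS = 2.77 V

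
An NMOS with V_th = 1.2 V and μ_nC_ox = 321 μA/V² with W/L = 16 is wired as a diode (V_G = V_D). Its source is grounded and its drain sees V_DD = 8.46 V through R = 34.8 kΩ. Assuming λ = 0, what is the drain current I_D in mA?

With gate tied to drain, V_GS = V_DS ≥ V_GS − V_th, so the device is in saturation.
k_n = μ_nC_ox · (W/L) = 5.136 mA/V².
KCL at the drain: ½ k_n (V_GS − V_th)² = (V_DD − V_GS)/R.
Let x = V_GS − 1.2. Then 89.4 x² + x − 7.26 = 0, giving x = 0.279 V (positive root), so V_GS = 1.48 V.
I_D = (V_DD − V_GS)/R = (8.46 − 1.48) / 34.8 = 0.201 mA.

I_D = 0.201 mA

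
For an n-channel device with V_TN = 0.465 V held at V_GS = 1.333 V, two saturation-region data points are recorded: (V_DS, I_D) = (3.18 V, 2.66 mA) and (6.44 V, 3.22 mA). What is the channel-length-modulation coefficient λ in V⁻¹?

With V_GS fixed, I_D ∝ (1 + λ V_DS) in saturation, so I_D2/I_D1 = (1 + λ V_DS2)/(1 + λ V_DS1).
3.22/2.66 = 1.211 = (1 + 6.44 λ)/(1 + 3.18 λ).
Solving: λ (I_D1 V_DS2 − I_D2 V_DS1) = I_D2 − I_D1, so λ = (3.22 − 2.66) / (2.66 × 6.44 − 3.22 × 3.18) = 0.56 / 6.89 = 0.0813 V⁻¹.

λ = 0.0813 V⁻¹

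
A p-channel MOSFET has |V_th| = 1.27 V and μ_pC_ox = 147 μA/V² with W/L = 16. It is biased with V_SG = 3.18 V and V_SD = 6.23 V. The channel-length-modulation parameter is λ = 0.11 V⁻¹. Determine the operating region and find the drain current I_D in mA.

k_p = μ_pC_ox · (W/L) = 2.352 mA/V².
V_ov = V_SG − |V_th| = 3.18 − 1.27 = 1.91 V.
Since V_SD = 6.23 V ≥ V_ov = 1.91 V, the device is in saturation.
I_D = ½ k_p V_ov² (1 + λ V_SD) = 0.5 × 2.352 × 1.91² × (1 + 0.11 × 6.23) = 7.23 mA.

Saturation; I_D = 7.23 mA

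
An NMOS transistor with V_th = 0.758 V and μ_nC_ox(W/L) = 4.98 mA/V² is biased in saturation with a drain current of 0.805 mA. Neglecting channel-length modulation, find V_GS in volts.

In saturation I_D = ½ k_n (V_GS − V_th)², so V_GS − V_th = √(2 I_D / k_n) = √(2 × 0.805 / 4.98) = 0.569 V.
V_GS = 0.758 + 0.569 = 1.33 V.

V_GS = 1.33 V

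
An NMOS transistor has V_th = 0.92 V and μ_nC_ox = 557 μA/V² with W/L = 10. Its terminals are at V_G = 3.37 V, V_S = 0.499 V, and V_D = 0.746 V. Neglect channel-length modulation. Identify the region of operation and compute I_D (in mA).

V_GS = V_G − V_S = 3.37 − 0.499 = 2.87 V; V_DS = V_D − V_S = 0.746 − 0.499 = 0.247 V.
k_n = μ_nC_ox · (W/L) = 5.57 mA/V².
V_ov = V_GS − V_th = 2.87 − 0.92 = 1.95 V.
Since V_DS = 0.247 V < V_ov = 1.95 V, the device is in the triode region.
I_D = k_n [V_ov · V_DS − ½ V_DS²] = 5.57 × [1.95 × 0.247 − 0.5 × 0.247²] = 2.51 mA.

Triode; I_D = 2.51 mA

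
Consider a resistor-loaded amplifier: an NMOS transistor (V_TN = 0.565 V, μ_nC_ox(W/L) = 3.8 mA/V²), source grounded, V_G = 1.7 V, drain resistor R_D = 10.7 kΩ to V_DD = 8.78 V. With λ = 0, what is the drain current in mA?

I_D = 0.801 mA

V_GS = V_G = 1.7 V, so V_ov = 1.7 − 0.565 = 1.14 V.
Assume saturation: I_D = ½ k_n V_ov² = 0.5 × 3.8 × 1.14² = 2.45 mA, giving V_DS = V_DD − I_D R_D = 8.78 − 2.45 × 10.7 = -17.4 V.
But -17.4 V < V_ov = 1.14 V, so the device is actually in triode.
In triode I_D = k_n[V_ov V_DS − ½ V_DS²] and I_D = (V_DD − V_DS)/R_D. Equating: 20.3 V_DS² − 47.15 V_DS + 8.78 = 0, giving V_DS = 0.204 V (the root below V_ov).
I_D = (8.78 − 0.204) / 10.7 = 0.801 mA.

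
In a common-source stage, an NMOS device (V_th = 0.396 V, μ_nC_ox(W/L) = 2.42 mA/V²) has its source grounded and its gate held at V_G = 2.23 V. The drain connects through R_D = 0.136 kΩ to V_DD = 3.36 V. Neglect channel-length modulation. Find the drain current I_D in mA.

V_GS = V_G = 2.23 V, so V_ov = 2.23 − 0.396 = 1.83 V.
Assume saturation: I_D = ½ k_n V_ov² = 0.5 × 2.42 × 1.83² = 4.07 mA, giving V_DS = V_DD − I_D R_D = 3.36 − 4.07 × 0.136 = 2.81 V.
V_DS = 2.81 V ≥ V_ov = 1.83 V, confirming saturation.

I_D = 4.07 mA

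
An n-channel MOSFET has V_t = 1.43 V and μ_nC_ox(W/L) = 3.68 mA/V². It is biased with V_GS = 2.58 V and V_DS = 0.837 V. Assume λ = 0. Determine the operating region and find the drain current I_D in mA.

V_ov = V_GS − V_t = 2.58 − 1.43 = 1.15 V.
Since V_DS = 0.837 V < V_ov = 1.15 V, the device is in the triode region.
I_D = k_n [V_ov · V_DS − ½ V_DS²] = 3.68 × [1.15 × 0.837 − 0.5 × 0.837²] = 2.25 mA.

Triode; I_D = 2.25 mA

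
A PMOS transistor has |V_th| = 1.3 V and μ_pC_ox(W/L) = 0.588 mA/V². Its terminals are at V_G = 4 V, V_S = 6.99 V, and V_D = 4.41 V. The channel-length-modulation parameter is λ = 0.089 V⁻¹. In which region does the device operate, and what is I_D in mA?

V_SG = V_S − V_G = 6.99 − 4 = 2.99 V; V_SD = V_S − V_D = 6.99 − 4.41 = 2.58 V.
V_ov = V_SG − |V_th| = 2.99 − 1.3 = 1.69 V.
Since V_SD = 2.58 V ≥ V_ov = 1.69 V, the device is in saturation.
I_D = ½ k_p V_ov² (1 + λ V_SD) = 0.5 × 0.588 × 1.69² × (1 + 0.089 × 2.58) = 1.03 mA.

Saturation; I_D = 1.03 mA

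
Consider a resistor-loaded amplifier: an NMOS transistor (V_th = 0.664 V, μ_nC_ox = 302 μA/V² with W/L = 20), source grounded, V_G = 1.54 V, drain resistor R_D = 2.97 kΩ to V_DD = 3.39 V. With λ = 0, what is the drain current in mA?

I_D = 1.06 mA

V_GS = V_G = 1.54 V, so V_ov = 1.54 − 0.664 = 0.876 V.
k_n = μ_nC_ox · (W/L) = 6.04 mA/V².
Assume saturation: I_D = ½ k_n V_ov² = 0.5 × 6.04 × 0.876² = 2.32 mA, giving V_DS = V_DD − I_D R_D = 3.39 − 2.32 × 2.97 = -3.49 V.
But -3.49 V < V_ov = 0.876 V, so the device is actually in triode.
In triode I_D = k_n[V_ov V_DS − ½ V_DS²] and I_D = (V_DD − V_DS)/R_D. Equating: 8.97 V_DS² − 16.71 V_DS + 3.39 = 0, giving V_DS = 0.232 V (the root below V_ov).
I_D = (3.39 − 0.232) / 2.97 = 1.06 mA.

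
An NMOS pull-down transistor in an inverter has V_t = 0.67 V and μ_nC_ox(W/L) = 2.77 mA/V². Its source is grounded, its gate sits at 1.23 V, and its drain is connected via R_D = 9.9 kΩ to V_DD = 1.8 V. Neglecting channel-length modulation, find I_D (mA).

V_GS = V_G = 1.23 V, so V_ov = 1.23 − 0.67 = 0.56 V.
Assume saturation: I_D = ½ k_n V_ov² = 0.5 × 2.77 × 0.56² = 0.434 mA, giving V_DS = V_DD − I_D R_D = 1.8 − 0.434 × 9.9 = -2.5 V.
But -2.5 V < V_ov = 0.56 V, so the device is actually in triode.
In triode I_D = k_n[V_ov V_DS − ½ V_DS²] and I_D = (V_DD − V_DS)/R_D. Equating: 13.7 V_DS² − 16.36 V_DS + 1.8 = 0, giving V_DS = 0.123 V (the root below V_ov).
I_D = (1.8 − 0.123) / 9.9 = 0.169 mA.

I_D = 0.169 mA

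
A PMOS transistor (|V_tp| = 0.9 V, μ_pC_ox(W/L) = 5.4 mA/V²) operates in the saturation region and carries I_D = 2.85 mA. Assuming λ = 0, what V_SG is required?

V_SG = 1.93 V

In saturation I_D = ½ k_p (V_SG − |V_tp|)², so V_SG − |V_tp| = √(2 I_D / k_p) = √(2 × 2.85 / 5.4) = 1.03 V.
V_SG = 0.9 + 1.03 = 1.93 V.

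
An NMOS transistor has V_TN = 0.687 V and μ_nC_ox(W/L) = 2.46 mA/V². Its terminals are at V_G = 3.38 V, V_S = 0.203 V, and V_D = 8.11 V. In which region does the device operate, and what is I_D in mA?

Saturation; I_D = 7.63 mA

V_GS = V_G − V_S = 3.38 − 0.203 = 3.18 V; V_DS = V_D − V_S = 8.11 − 0.203 = 7.91 V.
V_ov = V_GS − V_TN = 3.18 − 0.687 = 2.49 V.
Since V_DS = 7.91 V ≥ V_ov = 2.49 V, the device is in saturation.
I_D = ½ k_n V_ov² = 0.5 × 2.46 × 2.49² = 7.63 mA.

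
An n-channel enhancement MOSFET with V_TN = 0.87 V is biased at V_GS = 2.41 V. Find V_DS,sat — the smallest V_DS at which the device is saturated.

The boundary between triode and saturation is V_DS = V_GS − V_TN = V_ov.
V_ov = 2.41 − 0.87 = 1.54 V.

V_DS,sat = 1.54 V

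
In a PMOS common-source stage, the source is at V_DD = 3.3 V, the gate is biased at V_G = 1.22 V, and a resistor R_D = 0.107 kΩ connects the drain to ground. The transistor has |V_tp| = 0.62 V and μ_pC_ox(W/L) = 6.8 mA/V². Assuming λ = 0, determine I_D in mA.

I_D = 7.25 mA

V_SG = V_DD − V_G = 3.3 − 1.22 = 2.08 V, so V_ov = 2.08 − 0.62 = 1.46 V.
Assume saturation: I_D = ½ k_p V_ov² = 0.5 × 6.8 × 1.46² = 7.25 mA, giving V_SD = V_DD − I_D R_D = 3.3 − 7.25 × 0.107 = 2.52 V.
V_SD = 2.52 V ≥ V_ov = 1.46 V, confirming saturation.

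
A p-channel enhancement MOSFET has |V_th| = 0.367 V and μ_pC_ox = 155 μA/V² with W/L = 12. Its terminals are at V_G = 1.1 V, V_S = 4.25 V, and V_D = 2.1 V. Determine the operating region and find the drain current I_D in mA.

V_SG = V_S − V_G = 4.25 − 1.1 = 3.15 V; V_SD = V_S − V_D = 4.25 − 2.1 = 2.15 V.
k_p = μ_pC_ox · (W/L) = 1.86 mA/V².
V_ov = V_SG − |V_th| = 3.15 − 0.367 = 2.78 V.
Since V_SD = 2.15 V < V_ov = 2.78 V, the device is in the triode region.
I_D = k_p [V_ov · V_SD − ½ V_SD²] = 1.86 × [2.78 × 2.15 − 0.5 × 2.15²] = 6.83 mA.

Triode; I_D = 6.83 mA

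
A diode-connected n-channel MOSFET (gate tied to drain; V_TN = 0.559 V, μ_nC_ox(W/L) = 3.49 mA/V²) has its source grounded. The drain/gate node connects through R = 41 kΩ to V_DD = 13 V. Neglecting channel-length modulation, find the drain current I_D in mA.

I_D = 0.293 mA

With gate tied to drain, V_GS = V_DS ≥ V_GS − V_TN, so the device is in saturation.
KCL at the drain: ½ k_n (V_GS − V_TN)² = (V_DD − V_GS)/R.
Let x = V_GS − 0.559. Then 71.5 x² + x − 12.44 = 0, giving x = 0.41 V (positive root), so V_GS = 0.969 V.
I_D = (V_DD − V_GS)/R = (13 − 0.969) / 41 = 0.293 mA.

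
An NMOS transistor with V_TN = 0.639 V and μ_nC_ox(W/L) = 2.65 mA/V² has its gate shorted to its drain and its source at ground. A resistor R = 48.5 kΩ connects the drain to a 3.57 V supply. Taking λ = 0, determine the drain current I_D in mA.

With gate tied to drain, V_GS = V_DS ≥ V_GS − V_TN, so the device is in saturation.
KCL at the drain: ½ k_n (V_GS − V_TN)² = (V_DD − V_GS)/R.
Let x = V_GS − 0.639. Then 64.3 x² + x − 2.931 = 0, giving x = 0.206 V (positive root), so V_GS = 0.845 V.
I_D = (V_DD − V_GS)/R = (3.57 − 0.845) / 48.5 = 0.0562 mA.

I_D = 0.0562 mA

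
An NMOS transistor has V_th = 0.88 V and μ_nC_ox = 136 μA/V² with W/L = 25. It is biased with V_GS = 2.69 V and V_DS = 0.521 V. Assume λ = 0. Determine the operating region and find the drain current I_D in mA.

k_n = μ_nC_ox · (W/L) = 3.4 mA/V².
V_ov = V_GS − V_th = 2.69 − 0.88 = 1.81 V.
Since V_DS = 0.521 V < V_ov = 1.81 V, the device is in the triode region.
I_D = k_n [V_ov · V_DS − ½ V_DS²] = 3.4 × [1.81 × 0.521 − 0.5 × 0.521²] = 2.74 mA.

Triode; I_D = 2.74 mA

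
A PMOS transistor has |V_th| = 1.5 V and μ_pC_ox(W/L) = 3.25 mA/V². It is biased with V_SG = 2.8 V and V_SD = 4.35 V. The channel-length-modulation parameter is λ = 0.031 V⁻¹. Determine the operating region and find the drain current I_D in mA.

V_ov = V_SG − |V_th| = 2.8 − 1.5 = 1.3 V.
Since V_SD = 4.35 V ≥ V_ov = 1.3 V, the device is in saturation.
I_D = ½ k_p V_ov² (1 + λ V_SD) = 0.5 × 3.25 × 1.3² × (1 + 0.031 × 4.35) = 3.12 mA.

Saturation; I_D = 3.12 mA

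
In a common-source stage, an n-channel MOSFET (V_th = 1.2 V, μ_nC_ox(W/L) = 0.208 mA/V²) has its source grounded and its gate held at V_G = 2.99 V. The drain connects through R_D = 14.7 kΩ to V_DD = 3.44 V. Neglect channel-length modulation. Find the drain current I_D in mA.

V_GS = V_G = 2.99 V, so V_ov = 2.99 − 1.2 = 1.79 V.
Assume saturation: I_D = ½ k_n V_ov² = 0.5 × 0.208 × 1.79² = 0.333 mA, giving V_DS = V_DD − I_D R_D = 3.44 − 0.333 × 14.7 = -1.46 V.
But -1.46 V < V_ov = 1.79 V, so the device is actually in triode.
In triode I_D = k_n[V_ov V_DS − ½ V_DS²] and I_D = (V_DD − V_DS)/R_D. Equating: 1.53 V_DS² − 6.473 V_DS + 3.44 = 0, giving V_DS = 0.623 V (the root below V_ov).
I_D = (3.44 − 0.623) / 14.7 = 0.192 mA.

I_D = 0.192 mA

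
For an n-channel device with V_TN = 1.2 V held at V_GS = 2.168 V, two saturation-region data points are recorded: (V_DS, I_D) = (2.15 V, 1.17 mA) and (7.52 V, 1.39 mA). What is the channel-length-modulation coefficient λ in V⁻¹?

λ = 0.0379 V⁻¹

With V_GS fixed, I_D ∝ (1 + λ V_DS) in saturation, so I_D2/I_D1 = (1 + λ V_DS2)/(1 + λ V_DS1).
1.39/1.17 = 1.188 = (1 + 7.52 λ)/(1 + 2.15 λ).
Solving: λ (I_D1 V_DS2 − I_D2 V_DS1) = I_D2 − I_D1, so λ = (1.39 − 1.17) / (1.17 × 7.52 − 1.39 × 2.15) = 0.22 / 5.81 = 0.0379 V⁻¹.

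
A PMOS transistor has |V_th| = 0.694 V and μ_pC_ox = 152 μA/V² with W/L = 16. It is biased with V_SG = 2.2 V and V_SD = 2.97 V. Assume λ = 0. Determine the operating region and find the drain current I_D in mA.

Saturation; I_D = 2.76 mA

k_p = μ_pC_ox · (W/L) = 2.432 mA/V².
V_ov = V_SG − |V_th| = 2.2 − 0.694 = 1.51 V.
Since V_SD = 2.97 V ≥ V_ov = 1.51 V, the device is in saturation.
I_D = ½ k_p V_ov² = 0.5 × 2.432 × 1.51² = 2.76 mA.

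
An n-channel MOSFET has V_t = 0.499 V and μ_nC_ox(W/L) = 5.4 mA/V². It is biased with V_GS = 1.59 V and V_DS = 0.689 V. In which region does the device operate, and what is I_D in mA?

Triode; I_D = 2.78 mA

V_ov = V_GS − V_t = 1.59 − 0.499 = 1.09 V.
Since V_DS = 0.689 V < V_ov = 1.09 V, the device is in the triode region.
I_D = k_n [V_ov · V_DS − ½ V_DS²] = 5.4 × [1.09 × 0.689 − 0.5 × 0.689²] = 2.78 mA.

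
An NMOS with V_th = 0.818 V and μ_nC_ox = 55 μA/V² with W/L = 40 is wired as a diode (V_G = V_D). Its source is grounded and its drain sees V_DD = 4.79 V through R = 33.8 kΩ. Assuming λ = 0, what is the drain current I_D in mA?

With gate tied to drain, V_GS = V_DS ≥ V_GS − V_th, so the device is in saturation.
k_n = μ_nC_ox · (W/L) = 2.2 mA/V².
KCL at the drain: ½ k_n (V_GS − V_th)² = (V_DD − V_GS)/R.
Let x = V_GS − 0.818. Then 37.2 x² + x − 3.972 = 0, giving x = 0.314 V (positive root), so V_GS = 1.13 V.
I_D = (V_DD − V_GS)/R = (4.79 − 1.13) / 33.8 = 0.108 mA.

I_D = 0.108 mA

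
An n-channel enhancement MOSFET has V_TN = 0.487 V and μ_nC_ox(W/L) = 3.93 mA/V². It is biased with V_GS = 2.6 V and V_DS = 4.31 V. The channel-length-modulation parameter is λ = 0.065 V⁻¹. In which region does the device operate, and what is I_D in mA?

V_ov = V_GS − V_TN = 2.6 − 0.487 = 2.11 V.
Since V_DS = 4.31 V ≥ V_ov = 2.11 V, the device is in saturation.
I_D = ½ k_n V_ov² (1 + λ V_DS) = 0.5 × 3.93 × 2.11² × (1 + 0.065 × 4.31) = 11.2 mA.

Saturation; I_D = 11.2 mA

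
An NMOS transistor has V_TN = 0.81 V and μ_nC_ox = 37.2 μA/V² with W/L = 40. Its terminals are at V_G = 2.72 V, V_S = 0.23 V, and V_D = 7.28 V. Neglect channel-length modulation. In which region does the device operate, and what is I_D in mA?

V_GS = V_G − V_S = 2.72 − 0.23 = 2.49 V; V_DS = V_D − V_S = 7.28 − 0.23 = 7.05 V.
k_n = μ_nC_ox · (W/L) = 1.488 mA/V².
V_ov = V_GS − V_TN = 2.49 − 0.81 = 1.68 V.
Since V_DS = 7.05 V ≥ V_ov = 1.68 V, the device is in saturation.
I_D = ½ k_n V_ov² = 0.5 × 1.488 × 1.68² = 2.1 mA.

Saturation; I_D = 2.10 mA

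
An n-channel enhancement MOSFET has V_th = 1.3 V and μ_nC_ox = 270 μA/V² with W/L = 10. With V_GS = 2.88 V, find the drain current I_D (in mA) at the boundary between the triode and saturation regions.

I_D = 3.37 mA

At the boundary V_DS = V_ov = V_GS − V_th = 2.88 − 1.3 = 1.58 V.
k_n = μ_nC_ox · (W/L) = 2.7 mA/V².
I_D = ½ k_n V_ov² = 0.5 × 2.7 × 1.58² = 3.37 mA.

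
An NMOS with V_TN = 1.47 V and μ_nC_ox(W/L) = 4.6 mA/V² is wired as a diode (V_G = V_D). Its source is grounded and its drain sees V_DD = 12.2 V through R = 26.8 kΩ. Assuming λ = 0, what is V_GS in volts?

V_GS = 1.88 V

With gate tied to drain, V_GS = V_DS ≥ V_GS − V_TN, so the device is in saturation.
KCL at the drain: ½ k_n (V_GS − V_TN)² = (V_DD − V_GS)/R.
Let x = V_GS − 1.47. Then 61.6 x² + x − 10.73 = 0, giving x = 0.409 V (positive root), so V_GS = 1.88 V.
I_D = (V_DD − V_GS)/R = (12.2 − 1.88) / 26.8 = 0.385 mA.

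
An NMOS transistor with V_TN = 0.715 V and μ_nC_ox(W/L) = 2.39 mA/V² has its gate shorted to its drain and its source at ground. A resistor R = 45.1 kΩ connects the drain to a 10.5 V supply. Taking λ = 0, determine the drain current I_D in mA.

I_D = 0.208 mA

With gate tied to drain, V_GS = V_DS ≥ V_GS − V_TN, so the device is in saturation.
KCL at the drain: ½ k_n (V_GS − V_TN)² = (V_DD − V_GS)/R.
Let x = V_GS − 0.715. Then 53.9 x² + x − 9.785 = 0, giving x = 0.417 V (positive root), so V_GS = 1.13 V.
I_D = (V_DD − V_GS)/R = (10.5 − 1.13) / 45.1 = 0.208 mA.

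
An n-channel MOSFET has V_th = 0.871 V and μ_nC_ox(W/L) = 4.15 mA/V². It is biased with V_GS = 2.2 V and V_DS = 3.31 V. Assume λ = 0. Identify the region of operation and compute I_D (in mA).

V_ov = V_GS − V_th = 2.2 − 0.871 = 1.33 V.
Since V_DS = 3.31 V ≥ V_ov = 1.33 V, the device is in saturation.
I_D = ½ k_n V_ov² = 0.5 × 4.15 × 1.33² = 3.66 mA.

Saturation; I_D = 3.66 mA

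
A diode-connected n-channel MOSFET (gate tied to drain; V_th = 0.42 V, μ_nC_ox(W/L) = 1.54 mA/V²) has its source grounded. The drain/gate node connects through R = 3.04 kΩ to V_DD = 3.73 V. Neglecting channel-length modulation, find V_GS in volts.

With gate tied to drain, V_GS = V_DS ≥ V_GS − V_th, so the device is in saturation.
KCL at the drain: ½ k_n (V_GS − V_th)² = (V_DD − V_GS)/R.
Let x = V_GS − 0.42. Then 2.34 x² + x − 3.31 = 0, giving x = 0.995 V (positive root), so V_GS = 1.41 V.
I_D = (V_DD − V_GS)/R = (3.73 − 1.41) / 3.04 = 0.762 mA.

V_GS = 1.41 V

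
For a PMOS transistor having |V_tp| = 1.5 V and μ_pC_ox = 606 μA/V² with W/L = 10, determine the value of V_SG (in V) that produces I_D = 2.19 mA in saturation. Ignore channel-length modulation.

k_p = μ_pC_ox · (W/L) = 6.06 mA/V².
In saturation I_D = ½ k_p (V_SG − |V_tp|)², so V_SG − |V_tp| = √(2 I_D / k_p) = √(2 × 2.19 / 6.06) = 0.85 V.
V_SG = 1.5 + 0.85 = 2.35 V.

V_SG = 2.35 V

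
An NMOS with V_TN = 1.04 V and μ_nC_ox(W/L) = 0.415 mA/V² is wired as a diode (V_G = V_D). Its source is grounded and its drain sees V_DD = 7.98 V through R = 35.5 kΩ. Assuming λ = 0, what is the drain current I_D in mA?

With gate tied to drain, V_GS = V_DS ≥ V_GS − V_TN, so the device is in saturation.
KCL at the drain: ½ k_n (V_GS − V_TN)² = (V_DD − V_GS)/R.
Let x = V_GS − 1.04. Then 7.37 x² + x − 6.94 = 0, giving x = 0.905 V (positive root), so V_GS = 1.95 V.
I_D = (V_DD − V_GS)/R = (7.98 − 1.95) / 35.5 = 0.17 mA.

I_D = 0.170 mA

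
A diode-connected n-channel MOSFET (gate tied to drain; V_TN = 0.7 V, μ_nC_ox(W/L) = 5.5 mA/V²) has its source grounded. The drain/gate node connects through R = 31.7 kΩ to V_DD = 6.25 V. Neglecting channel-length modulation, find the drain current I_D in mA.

With gate tied to drain, V_GS = V_DS ≥ V_GS − V_TN, so the device is in saturation.
KCL at the drain: ½ k_n (V_GS − V_TN)² = (V_DD − V_GS)/R.
Let x = V_GS − 0.7. Then 87.2 x² + x − 5.55 = 0, giving x = 0.247 V (positive root), so V_GS = 0.947 V.
I_D = (V_DD − V_GS)/R = (6.25 − 0.947) / 31.7 = 0.167 mA.

I_D = 0.167 mA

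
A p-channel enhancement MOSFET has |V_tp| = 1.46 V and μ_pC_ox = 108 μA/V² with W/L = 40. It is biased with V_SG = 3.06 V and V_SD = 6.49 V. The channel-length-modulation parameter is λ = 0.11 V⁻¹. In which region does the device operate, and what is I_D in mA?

k_p = μ_pC_ox · (W/L) = 4.32 mA/V².
V_ov = V_SG − |V_tp| = 3.06 − 1.46 = 1.6 V.
Since V_SD = 6.49 V ≥ V_ov = 1.6 V, the device is in saturation.
I_D = ½ k_p V_ov² (1 + λ V_SD) = 0.5 × 4.32 × 1.6² × (1 + 0.11 × 6.49) = 9.48 mA.

Saturation; I_D = 9.48 mA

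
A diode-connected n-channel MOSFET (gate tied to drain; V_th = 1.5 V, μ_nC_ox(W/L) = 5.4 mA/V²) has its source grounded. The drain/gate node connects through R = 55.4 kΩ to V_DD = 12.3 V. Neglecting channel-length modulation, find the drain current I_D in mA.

I_D = 0.190 mA

With gate tied to drain, V_GS = V_DS ≥ V_GS − V_th, so the device is in saturation.
KCL at the drain: ½ k_n (V_GS − V_th)² = (V_DD − V_GS)/R.
Let x = V_GS − 1.5. Then 150 x² + x − 10.8 = 0, giving x = 0.265 V (positive root), so V_GS = 1.77 V.
I_D = (V_DD − V_GS)/R = (12.3 − 1.77) / 55.4 = 0.19 mA.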